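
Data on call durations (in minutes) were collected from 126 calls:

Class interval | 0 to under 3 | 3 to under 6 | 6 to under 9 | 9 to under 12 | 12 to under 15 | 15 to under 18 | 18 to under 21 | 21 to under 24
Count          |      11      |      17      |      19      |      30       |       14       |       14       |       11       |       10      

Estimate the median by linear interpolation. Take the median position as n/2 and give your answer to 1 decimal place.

Cumulative frequencies: 11, 28, 47, 77, 91, 105, 116, 126
n = 126; position = n/2 = 63.
This falls in the class 9 to under 12: L = 9, F = 47, f = 30, h = 3.
Median ≈ 9 + ((63 − 47) / 30) × 3 = 10.6000

10.6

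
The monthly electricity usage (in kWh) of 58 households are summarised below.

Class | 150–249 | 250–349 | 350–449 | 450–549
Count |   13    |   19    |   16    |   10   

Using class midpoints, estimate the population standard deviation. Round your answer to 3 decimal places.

Midpoints: 199.5, 299.5, 399.5, 499.5
n = 58, Σfm = 19671, mean = 339.1552
Σfm² = 7270314.5
Σf(m − x̄)² = Σfm² − (Σfm)²/n = 7270314.5 − 19671²/58 = 598793.1034
Population variance = 598793.1034 / 58 = 10324.0190
Standard deviation = √10324.0190 = 101.6072

101.607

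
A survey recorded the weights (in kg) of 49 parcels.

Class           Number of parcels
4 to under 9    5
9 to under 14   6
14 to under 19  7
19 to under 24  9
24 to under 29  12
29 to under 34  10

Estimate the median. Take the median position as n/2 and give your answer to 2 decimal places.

Cumulative frequencies: 5, 11, 18, 27, 39, 49
n = 49; position = n/2 = 24.5.
This falls in the class 19 to under 24: L = 19, F = 18, f = 9, h = 5.
Median ≈ 19 + ((24.5 − 18) / 9) × 5 = 22.6111

22.61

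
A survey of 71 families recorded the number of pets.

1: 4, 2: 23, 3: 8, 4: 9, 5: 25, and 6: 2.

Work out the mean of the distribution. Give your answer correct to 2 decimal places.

3.48

Values: 1, 2, 3, 4, 5, 6
Σfx = 4×1 + 23×2 + 8×3 + 9×4 + 25×5 + 2×6 = 247
n = Σf = 71
Mean = 247 / 71 = 3.4789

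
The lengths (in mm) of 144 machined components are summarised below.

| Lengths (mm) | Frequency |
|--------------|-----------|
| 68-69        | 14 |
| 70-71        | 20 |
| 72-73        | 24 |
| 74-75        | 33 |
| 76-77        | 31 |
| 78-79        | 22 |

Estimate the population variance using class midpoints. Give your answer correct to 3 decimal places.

9.509

Midpoints: 68.5, 70.5, 72.5, 74.5, 76.5, 78.5
n = 144, Σfm = 10666, mean = 74.0694
Σfm² = 791394
Σf(m − x̄)² = Σfm² − (Σfm)²/n = 791394 − 10666²/144 = 1369.3056
Population variance = 1369.3056 / 144 = 9.5091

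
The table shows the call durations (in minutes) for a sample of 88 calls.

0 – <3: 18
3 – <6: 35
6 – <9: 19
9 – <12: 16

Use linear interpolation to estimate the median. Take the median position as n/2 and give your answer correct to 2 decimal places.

5.23

Cumulative frequencies: 18, 53, 72, 88
n = 88; position = n/2 = 44.
This falls in the class 3 – <6: L = 3, F = 18, f = 35, h = 3.
Median ≈ 3 + ((44 − 18) / 35) × 3 = 5.2286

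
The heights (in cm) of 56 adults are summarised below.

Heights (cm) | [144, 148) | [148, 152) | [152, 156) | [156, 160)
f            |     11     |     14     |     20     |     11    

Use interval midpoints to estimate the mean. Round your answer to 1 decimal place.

152.2

Midpoints: 146, 150, 154, 158
Σfm = 11×146 + 14×150 + 20×154 + 11×158 = 8524
n = Σf = 56
Mean = 8524 / 56 = 152.2143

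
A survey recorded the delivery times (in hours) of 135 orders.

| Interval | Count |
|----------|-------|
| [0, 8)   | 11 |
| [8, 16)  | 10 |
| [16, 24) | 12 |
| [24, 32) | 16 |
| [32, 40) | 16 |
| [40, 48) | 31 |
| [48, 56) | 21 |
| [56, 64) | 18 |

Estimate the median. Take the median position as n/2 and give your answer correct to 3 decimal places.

Cumulative frequencies: 11, 21, 33, 49, 65, 96, 117, 135
n = 135; position = n/2 = 67.5.
This falls in the class [40, 48): L = 40, F = 65, f = 31, h = 8.
Median ≈ 40 + ((67.5 − 65) / 31) × 8 = 40.6452

40.645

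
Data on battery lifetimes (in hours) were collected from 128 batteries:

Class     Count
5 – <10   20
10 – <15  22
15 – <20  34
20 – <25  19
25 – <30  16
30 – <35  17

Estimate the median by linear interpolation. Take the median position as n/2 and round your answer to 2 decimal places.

Cumulative frequencies: 20, 42, 76, 95, 111, 128
n = 128; position = n/2 = 64.
This falls in the class 15 – <20: L = 15, F = 42, f = 34, h = 5.
Median ≈ 15 + ((64 − 42) / 34) × 5 = 18.2353

18.24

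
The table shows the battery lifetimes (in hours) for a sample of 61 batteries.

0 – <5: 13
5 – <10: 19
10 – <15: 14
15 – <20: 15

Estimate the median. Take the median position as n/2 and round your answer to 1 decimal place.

Cumulative frequencies: 13, 32, 46, 61
n = 61; position = n/2 = 30.5.
This falls in the class 5 – <10: L = 5, F = 13, f = 19, h = 5.
Median ≈ 5 + ((30.5 − 13) / 19) × 5 = 9.6053

9.6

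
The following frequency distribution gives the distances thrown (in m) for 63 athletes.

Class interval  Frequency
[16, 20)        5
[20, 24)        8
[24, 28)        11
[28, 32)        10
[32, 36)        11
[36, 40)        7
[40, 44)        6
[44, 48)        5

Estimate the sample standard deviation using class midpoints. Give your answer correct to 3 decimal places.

8.096

Midpoints: 18, 22, 26, 30, 34, 38, 42, 46
n = 63, Σfm = 1974, mean = 31.3333
Σfm² = 65916
Σf(m − x̄)² = Σfm² − (Σfm)²/n = 65916 − 1974²/63 = 4064.0000
Sample variance = 4064.0000 / 62 = 65.5484
Standard deviation = √65.5484 = 8.0962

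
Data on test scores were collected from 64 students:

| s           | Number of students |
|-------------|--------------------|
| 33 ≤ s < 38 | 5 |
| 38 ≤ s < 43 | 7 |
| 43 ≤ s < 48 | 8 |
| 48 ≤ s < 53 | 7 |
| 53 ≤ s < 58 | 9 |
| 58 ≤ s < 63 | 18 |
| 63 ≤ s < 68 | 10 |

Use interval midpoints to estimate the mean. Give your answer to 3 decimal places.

Midpoints: 35.5, 40.5, 45.5, 50.5, 55.5, 60.5, 65.5
Σfm = 5×35.5 + 7×40.5 + 8×45.5 + 7×50.5 + 9×55.5 + 18×60.5 + 10×65.5 = 3422
n = Σf = 64
Mean = 3422 / 64 = 53.4688

53.469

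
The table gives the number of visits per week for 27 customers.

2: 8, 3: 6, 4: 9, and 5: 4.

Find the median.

3

Cumulative frequencies: 8, 14, 23, 27
n = 27, so the median is the value in position (n+1)/2 = 14.
Position 14 falls at value 3.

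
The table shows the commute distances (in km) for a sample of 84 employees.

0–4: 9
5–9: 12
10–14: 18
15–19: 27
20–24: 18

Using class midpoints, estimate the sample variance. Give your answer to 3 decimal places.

Midpoints: 2, 7, 12, 17, 22
n = 84, Σfm = 1173, mean = 13.9643
Σfm² = 19731
Σf(m − x̄)² = Σfm² − (Σfm)²/n = 19731 − 1173²/84 = 3350.8929
Sample variance = 3350.8929 / 83 = 40.3722

40.372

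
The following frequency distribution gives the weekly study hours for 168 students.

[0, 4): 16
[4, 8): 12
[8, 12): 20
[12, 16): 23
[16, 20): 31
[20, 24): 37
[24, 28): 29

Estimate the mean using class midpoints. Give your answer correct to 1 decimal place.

Midpoints: 2, 6, 10, 14, 18, 22, 26
Σfm = 16×2 + 12×6 + 20×10 + 23×14 + 31×18 + 37×22 + 29×26 = 2752
n = Σf = 168
Mean = 2752 / 168 = 16.3810

16.4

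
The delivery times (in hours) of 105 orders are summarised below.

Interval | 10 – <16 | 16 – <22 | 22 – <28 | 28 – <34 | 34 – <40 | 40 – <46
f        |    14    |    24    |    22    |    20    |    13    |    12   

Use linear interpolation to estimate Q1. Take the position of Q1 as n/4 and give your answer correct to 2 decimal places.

Cumulative frequencies: 14, 38, 60, 80, 93, 105
n = 105; position = n/4 = 26.25.
This falls in the class 16 – <22: L = 16, F = 14, f = 24, h = 6.
Lower quartile ≈ 16 + ((26.25 − 14) / 24) × 6 = 19.0625

19.06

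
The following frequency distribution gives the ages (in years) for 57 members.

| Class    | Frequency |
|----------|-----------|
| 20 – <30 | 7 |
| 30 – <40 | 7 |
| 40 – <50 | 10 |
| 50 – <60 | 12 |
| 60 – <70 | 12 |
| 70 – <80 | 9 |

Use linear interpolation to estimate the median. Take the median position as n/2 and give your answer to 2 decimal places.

53.75

Cumulative frequencies: 7, 14, 24, 36, 48, 57
n = 57; position = n/2 = 28.5.
This falls in the class 50 – <60: L = 50, F = 24, f = 12, h = 10.
Median ≈ 50 + ((28.5 − 24) / 12) × 10 = 53.7500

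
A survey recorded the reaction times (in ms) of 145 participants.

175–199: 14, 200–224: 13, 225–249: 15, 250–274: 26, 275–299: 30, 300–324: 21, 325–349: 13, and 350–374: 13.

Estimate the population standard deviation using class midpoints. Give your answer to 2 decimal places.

Midpoints: 187, 212, 237, 262, 287, 312, 337, 362
n = 145, Σfm = 39990, mean = 275.7931
Σfm² = 11396380
Σf(m − x̄)² = Σfm² − (Σfm)²/n = 11396380 − 39990²/145 = 367413.7931
Population variance = 367413.7931 / 145 = 2533.8882
Standard deviation = √2533.8882 = 50.3377

50.34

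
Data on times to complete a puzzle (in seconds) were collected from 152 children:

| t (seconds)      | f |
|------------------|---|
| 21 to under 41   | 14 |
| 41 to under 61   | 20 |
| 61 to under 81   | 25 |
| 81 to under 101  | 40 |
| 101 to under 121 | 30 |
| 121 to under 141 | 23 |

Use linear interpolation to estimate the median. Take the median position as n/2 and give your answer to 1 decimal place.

Cumulative frequencies: 14, 34, 59, 99, 129, 152
n = 152; position = n/2 = 76.
This falls in the class 81 to under 101: L = 81, F = 59, f = 40, h = 20.
Median ≈ 81 + ((76 − 59) / 40) × 20 = 89.5000

89.5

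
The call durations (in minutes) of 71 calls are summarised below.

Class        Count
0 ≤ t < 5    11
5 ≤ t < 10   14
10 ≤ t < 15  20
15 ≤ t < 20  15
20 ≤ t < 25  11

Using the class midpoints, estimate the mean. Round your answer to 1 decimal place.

12.6

Midpoints: 2.5, 7.5, 12.5, 17.5, 22.5
Σfm = 11×2.5 + 14×7.5 + 20×12.5 + 15×17.5 + 11×22.5 = 892.5
n = Σf = 71
Mean = 892.5 / 71 = 12.5704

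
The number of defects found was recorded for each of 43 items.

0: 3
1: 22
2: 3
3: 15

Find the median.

1

Cumulative frequencies: 3, 25, 28, 43
n = 43, so the median is the value in position (n+1)/2 = 22.
Position 22 falls at value 1.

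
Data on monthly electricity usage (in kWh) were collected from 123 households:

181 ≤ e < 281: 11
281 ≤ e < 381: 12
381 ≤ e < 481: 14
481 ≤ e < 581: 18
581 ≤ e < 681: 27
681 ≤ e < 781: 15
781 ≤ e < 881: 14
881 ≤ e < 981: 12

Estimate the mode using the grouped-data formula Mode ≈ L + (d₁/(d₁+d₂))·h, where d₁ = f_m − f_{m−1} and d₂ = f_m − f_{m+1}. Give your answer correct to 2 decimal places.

Modal class: 581 ≤ e < 681 (highest frequency 27).
d₁ = 27 − 18 = 9, d₂ = 27 − 15 = 12
Mode ≈ 581 + (9/(9+12)) × 100 = 581 + 42.8571 = 623.8571

623.86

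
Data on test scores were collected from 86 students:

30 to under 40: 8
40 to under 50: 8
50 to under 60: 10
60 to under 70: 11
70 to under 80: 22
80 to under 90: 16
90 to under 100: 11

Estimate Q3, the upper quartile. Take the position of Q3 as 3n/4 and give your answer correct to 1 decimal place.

Cumulative frequencies: 8, 16, 26, 37, 59, 75, 86
n = 86; position = 3n/4 = 64.5.
This falls in the class 80 to under 90: L = 80, F = 59, f = 16, h = 10.
Upper quartile ≈ 80 + ((64.5 − 59) / 16) × 10 = 83.4375

83.4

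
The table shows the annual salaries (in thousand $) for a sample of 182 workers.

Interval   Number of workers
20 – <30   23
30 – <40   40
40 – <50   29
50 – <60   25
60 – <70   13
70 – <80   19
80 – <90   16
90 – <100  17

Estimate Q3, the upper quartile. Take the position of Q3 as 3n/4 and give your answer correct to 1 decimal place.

73.4

Cumulative frequencies: 23, 63, 92, 117, 130, 149, 165, 182
n = 182; position = 3n/4 = 136.5.
This falls in the class 70 – <80: L = 70, F = 130, f = 19, h = 10.
Upper quartile ≈ 70 + ((136.5 − 130) / 19) × 10 = 73.4211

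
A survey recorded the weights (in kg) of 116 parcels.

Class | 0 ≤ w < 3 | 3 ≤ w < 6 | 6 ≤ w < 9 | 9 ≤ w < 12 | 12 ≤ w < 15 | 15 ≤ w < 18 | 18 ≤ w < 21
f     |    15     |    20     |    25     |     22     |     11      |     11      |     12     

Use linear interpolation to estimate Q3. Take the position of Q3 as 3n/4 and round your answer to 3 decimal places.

13.364

Cumulative frequencies: 15, 35, 60, 82, 93, 104, 116
n = 116; position = 3n/4 = 87.
This falls in the class 12 ≤ w < 15: L = 12, F = 82, f = 11, h = 3.
Upper quartile ≈ 12 + ((87 − 82) / 11) × 3 = 13.3636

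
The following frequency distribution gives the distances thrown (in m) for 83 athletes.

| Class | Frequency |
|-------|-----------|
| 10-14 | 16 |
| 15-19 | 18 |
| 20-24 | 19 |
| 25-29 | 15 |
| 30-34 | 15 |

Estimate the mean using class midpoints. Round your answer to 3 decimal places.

21.699

Midpoints: 12, 17, 22, 27, 32
Σfm = 16×12 + 18×17 + 19×22 + 15×27 + 15×32 = 1801
n = Σf = 83
Mean = 1801 / 83 = 21.6988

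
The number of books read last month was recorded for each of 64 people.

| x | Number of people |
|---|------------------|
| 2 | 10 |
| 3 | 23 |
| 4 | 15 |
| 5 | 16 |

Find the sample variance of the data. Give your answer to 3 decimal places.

1.073

Values: 2, 3, 4, 5
n = 64, Σfx = 229, mean = 3.5781
Σfx² = 887
Σf(x − x̄)² = Σfx² − (Σfx)²/n = 887 − 229²/64 = 67.6094
Sample variance = 67.6094 / 63 = 1.0732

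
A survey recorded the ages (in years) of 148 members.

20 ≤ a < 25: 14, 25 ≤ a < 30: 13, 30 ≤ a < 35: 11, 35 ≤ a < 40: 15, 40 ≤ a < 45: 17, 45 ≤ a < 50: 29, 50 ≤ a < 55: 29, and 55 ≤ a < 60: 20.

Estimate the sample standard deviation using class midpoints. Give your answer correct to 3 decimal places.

11.092

Midpoints: 22.5, 27.5, 32.5, 37.5, 42.5, 47.5, 52.5, 57.5
n = 148, Σfm = 6365, mean = 43.0068
Σfm² = 291825
Σf(m − x̄)² = Σfm² − (Σfm)²/n = 291825 − 6365²/148 = 18086.9932
Sample variance = 18086.9932 / 147 = 123.0408
Standard deviation = √123.0408 = 11.0924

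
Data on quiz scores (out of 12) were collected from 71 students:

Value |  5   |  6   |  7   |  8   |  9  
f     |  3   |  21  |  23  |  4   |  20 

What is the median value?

Cumulative frequencies: 3, 24, 47, 51, 71
n = 71, so the median is the value in position (n+1)/2 = 36.
Position 36 falls at value 7.

7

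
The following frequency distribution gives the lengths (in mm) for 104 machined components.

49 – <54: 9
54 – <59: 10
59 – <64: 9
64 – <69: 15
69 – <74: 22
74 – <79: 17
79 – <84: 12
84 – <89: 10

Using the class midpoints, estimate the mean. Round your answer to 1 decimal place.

Midpoints: 51.5, 56.5, 61.5, 66.5, 71.5, 76.5, 81.5, 86.5
Σfm = 9×51.5 + 10×56.5 + 9×61.5 + 15×66.5 + 22×71.5 + 17×76.5 + 12×81.5 + 10×86.5 = 7296
n = Σf = 104
Mean = 7296 / 104 = 70.1538

70.2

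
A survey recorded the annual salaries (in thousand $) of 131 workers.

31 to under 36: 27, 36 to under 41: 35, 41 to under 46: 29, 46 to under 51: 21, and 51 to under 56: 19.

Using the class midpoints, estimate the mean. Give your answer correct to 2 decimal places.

42.35

Midpoints: 33.5, 38.5, 43.5, 48.5, 53.5
Σfm = 27×33.5 + 35×38.5 + 29×43.5 + 21×48.5 + 19×53.5 = 5548.5
n = Σf = 131
Mean = 5548.5 / 131 = 42.3550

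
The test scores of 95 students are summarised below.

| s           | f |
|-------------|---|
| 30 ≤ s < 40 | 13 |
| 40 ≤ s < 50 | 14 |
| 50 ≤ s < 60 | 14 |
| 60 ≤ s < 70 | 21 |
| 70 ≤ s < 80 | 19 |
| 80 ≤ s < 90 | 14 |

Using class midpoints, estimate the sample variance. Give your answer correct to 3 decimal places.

Midpoints: 35, 45, 55, 65, 75, 85
n = 95, Σfm = 5835, mean = 61.4211
Σfm² = 383375
Σf(m − x̄)² = Σfm² − (Σfm)²/n = 383375 − 5835²/95 = 24983.1579
Sample variance = 24983.1579 / 94 = 265.7783

265.778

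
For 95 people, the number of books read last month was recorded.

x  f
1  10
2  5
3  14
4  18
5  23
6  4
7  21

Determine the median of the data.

5

Cumulative frequencies: 10, 15, 29, 47, 70, 74, 95
n = 95, so the median is the value in position (n+1)/2 = 48.
Position 48 falls at value 5.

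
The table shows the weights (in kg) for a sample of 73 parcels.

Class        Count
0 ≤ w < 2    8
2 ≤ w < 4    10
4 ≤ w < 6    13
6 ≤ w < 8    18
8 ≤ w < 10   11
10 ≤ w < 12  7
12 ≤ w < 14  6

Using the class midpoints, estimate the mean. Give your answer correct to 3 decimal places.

6.616

Midpoints: 1, 3, 5, 7, 9, 11, 13
Σfm = 8×1 + 10×3 + 13×5 + 18×7 + 11×9 + 7×11 + 6×13 = 483
n = Σf = 73
Mean = 483 / 73 = 6.6164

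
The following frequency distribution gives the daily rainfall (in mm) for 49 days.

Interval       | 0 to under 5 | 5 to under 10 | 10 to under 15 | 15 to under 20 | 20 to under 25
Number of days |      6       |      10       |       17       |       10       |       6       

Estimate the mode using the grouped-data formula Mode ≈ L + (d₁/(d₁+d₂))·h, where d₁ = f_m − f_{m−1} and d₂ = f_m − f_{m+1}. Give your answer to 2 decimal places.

Modal class: 10 to under 15 (highest frequency 17).
d₁ = 17 − 10 = 7, d₂ = 17 − 10 = 7
Mode ≈ 10 + (7/(7+7)) × 5 = 10 + 2.5000 = 12.5000

12.50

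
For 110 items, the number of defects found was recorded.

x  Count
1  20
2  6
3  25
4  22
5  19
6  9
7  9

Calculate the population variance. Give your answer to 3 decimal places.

3.228

Values: 1, 2, 3, 4, 5, 6, 7
n = 110, Σfx = 407, mean = 3.7000
Σfx² = 1861
Σf(x − x̄)² = Σfx² − (Σfx)²/n = 1861 − 407²/110 = 355.1000
Population variance = 355.1000 / 110 = 3.2282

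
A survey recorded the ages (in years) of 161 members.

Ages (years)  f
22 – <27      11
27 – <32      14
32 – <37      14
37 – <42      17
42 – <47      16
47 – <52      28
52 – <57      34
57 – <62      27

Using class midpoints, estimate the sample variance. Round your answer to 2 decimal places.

120.13

Midpoints: 24.5, 29.5, 34.5, 39.5, 44.5, 49.5, 54.5, 59.5
n = 161, Σfm = 7394.5, mean = 45.9286
Σfm² = 358840.25
Σf(m − x̄)² = Σfm² − (Σfm)²/n = 358840.25 − 7394.5²/161 = 19221.4286
Sample variance = 19221.4286 / 160 = 120.1339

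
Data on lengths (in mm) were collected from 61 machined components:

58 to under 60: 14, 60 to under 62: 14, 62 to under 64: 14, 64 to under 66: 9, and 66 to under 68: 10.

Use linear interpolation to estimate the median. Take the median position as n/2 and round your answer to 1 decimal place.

62.4

Cumulative frequencies: 14, 28, 42, 51, 61
n = 61; position = n/2 = 30.5.
This falls in the class 62 to under 64: L = 62, F = 28, f = 14, h = 2.
Median ≈ 62 + ((30.5 − 28) / 14) × 2 = 62.3571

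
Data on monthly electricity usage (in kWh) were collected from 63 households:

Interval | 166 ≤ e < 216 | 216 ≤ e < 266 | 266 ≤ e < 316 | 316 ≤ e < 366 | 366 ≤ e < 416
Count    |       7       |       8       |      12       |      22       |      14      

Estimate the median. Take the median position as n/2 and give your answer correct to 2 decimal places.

326.23

Cumulative frequencies: 7, 15, 27, 49, 63
n = 63; position = n/2 = 31.5.
This falls in the class 316 ≤ e < 366: L = 316, F = 27, f = 22, h = 50.
Median ≈ 316 + ((31.5 − 27) / 22) × 50 = 326.2273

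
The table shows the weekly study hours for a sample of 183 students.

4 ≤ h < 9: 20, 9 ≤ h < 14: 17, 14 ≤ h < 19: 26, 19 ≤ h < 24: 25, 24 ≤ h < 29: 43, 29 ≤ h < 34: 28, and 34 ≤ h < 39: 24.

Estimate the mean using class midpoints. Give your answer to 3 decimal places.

22.893

Midpoints: 6.5, 11.5, 16.5, 21.5, 26.5, 31.5, 36.5
Σfm = 20×6.5 + 17×11.5 + 26×16.5 + 25×21.5 + 43×26.5 + 28×31.5 + 24×36.5 = 4189.5
n = Σf = 183
Mean = 4189.5 / 183 = 22.8934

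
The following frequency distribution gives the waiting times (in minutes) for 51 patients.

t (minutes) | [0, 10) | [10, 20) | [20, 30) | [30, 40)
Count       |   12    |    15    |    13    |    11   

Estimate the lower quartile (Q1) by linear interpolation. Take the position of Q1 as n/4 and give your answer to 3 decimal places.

Cumulative frequencies: 12, 27, 40, 51
n = 51; position = n/4 = 12.75.
This falls in the class [10, 20): L = 10, F = 12, f = 15, h = 10.
Lower quartile ≈ 10 + ((12.75 − 12) / 15) × 10 = 10.5000

10.500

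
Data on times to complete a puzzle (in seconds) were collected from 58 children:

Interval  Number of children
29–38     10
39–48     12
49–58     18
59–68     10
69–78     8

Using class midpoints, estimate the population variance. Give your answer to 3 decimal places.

160.999

Midpoints: 33.5, 43.5, 53.5, 63.5, 73.5
n = 58, Σfm = 3043, mean = 52.4655
Σfm² = 168990.5
Σf(m − x̄)² = Σfm² − (Σfm)²/n = 168990.5 − 3043²/58 = 9337.9310
Population variance = 9337.9310 / 58 = 160.9988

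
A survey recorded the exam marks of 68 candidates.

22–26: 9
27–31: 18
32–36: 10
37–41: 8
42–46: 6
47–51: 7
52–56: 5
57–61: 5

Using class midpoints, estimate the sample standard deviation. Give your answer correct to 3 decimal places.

Midpoints: 24, 29, 34, 39, 44, 49, 54, 59
n = 68, Σfm = 2562, mean = 37.6765
Σfm² = 104458
Σf(m − x̄)² = Σfm² − (Σfm)²/n = 104458 − 2562²/68 = 7930.8824
Sample variance = 7930.8824 / 67 = 118.3714
Standard deviation = √118.3714 = 10.8799

10.880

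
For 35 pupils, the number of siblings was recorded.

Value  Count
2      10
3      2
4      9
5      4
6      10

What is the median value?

4

Cumulative frequencies: 10, 12, 21, 25, 35
n = 35, so the median is the value in position (n+1)/2 = 18.
Position 18 falls at value 4.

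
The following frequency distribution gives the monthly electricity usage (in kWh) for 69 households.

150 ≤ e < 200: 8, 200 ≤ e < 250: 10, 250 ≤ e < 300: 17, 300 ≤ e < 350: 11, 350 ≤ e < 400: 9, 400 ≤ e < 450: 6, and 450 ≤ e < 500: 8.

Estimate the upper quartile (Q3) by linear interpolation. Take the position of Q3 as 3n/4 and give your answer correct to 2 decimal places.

381.94

Cumulative frequencies: 8, 18, 35, 46, 55, 61, 69
n = 69; position = 3n/4 = 51.75.
This falls in the class 350 ≤ e < 400: L = 350, F = 46, f = 9, h = 50.
Upper quartile ≈ 350 + ((51.75 − 46) / 9) × 50 = 381.9444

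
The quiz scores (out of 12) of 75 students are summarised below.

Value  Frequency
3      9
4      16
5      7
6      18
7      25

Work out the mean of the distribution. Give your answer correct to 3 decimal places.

5.453

Values: 3, 4, 5, 6, 7
Σfx = 9×3 + 16×4 + 7×5 + 18×6 + 25×7 = 409
n = Σf = 75
Mean = 409 / 75 = 5.4533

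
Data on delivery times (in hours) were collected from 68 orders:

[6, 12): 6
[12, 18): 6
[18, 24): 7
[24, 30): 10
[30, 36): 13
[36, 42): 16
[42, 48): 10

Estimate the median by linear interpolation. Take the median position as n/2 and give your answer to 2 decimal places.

Cumulative frequencies: 6, 12, 19, 29, 42, 58, 68
n = 68; position = n/2 = 34.
This falls in the class [30, 36): L = 30, F = 29, f = 13, h = 6.
Median ≈ 30 + ((34 − 29) / 13) × 6 = 32.3077

32.31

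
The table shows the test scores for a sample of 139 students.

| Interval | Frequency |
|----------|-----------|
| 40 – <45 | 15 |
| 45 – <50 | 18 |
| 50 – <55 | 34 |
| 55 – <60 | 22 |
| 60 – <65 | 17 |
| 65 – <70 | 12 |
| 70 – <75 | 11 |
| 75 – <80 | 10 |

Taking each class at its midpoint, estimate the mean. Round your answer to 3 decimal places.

Midpoints: 42.5, 47.5, 52.5, 57.5, 62.5, 67.5, 72.5, 77.5
Σfm = 15×42.5 + 18×47.5 + 34×52.5 + 22×57.5 + 17×62.5 + 12×67.5 + 11×72.5 + 10×77.5 = 7987.5
n = Σf = 139
Mean = 7987.5 / 139 = 57.4640

57.464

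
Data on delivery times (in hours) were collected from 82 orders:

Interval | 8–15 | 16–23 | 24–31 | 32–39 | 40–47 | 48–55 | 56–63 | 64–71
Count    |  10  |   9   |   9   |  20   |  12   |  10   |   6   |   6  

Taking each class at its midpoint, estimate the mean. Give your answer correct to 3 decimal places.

Midpoints: 11.5, 19.5, 27.5, 35.5, 43.5, 51.5, 59.5, 67.5
Σfm = 10×11.5 + 9×19.5 + 9×27.5 + 20×35.5 + 12×43.5 + 10×51.5 + 6×59.5 + 6×67.5 = 3047
n = Σf = 82
Mean = 3047 / 82 = 37.1585

37.159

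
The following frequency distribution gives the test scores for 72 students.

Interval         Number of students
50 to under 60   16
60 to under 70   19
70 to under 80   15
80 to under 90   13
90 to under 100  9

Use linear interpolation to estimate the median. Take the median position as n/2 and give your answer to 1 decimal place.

70.7

Cumulative frequencies: 16, 35, 50, 63, 72
n = 72; position = n/2 = 36.
This falls in the class 70 to under 80: L = 70, F = 35, f = 15, h = 10.
Median ≈ 70 + ((36 − 35) / 15) × 10 = 70.6667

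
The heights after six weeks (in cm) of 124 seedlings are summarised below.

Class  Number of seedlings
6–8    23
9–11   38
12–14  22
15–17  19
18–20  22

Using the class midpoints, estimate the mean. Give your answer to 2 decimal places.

12.49

Midpoints: 7, 10, 13, 16, 19
Σfm = 23×7 + 38×10 + 22×13 + 19×16 + 22×19 = 1549
n = Σf = 124
Mean = 1549 / 124 = 12.4919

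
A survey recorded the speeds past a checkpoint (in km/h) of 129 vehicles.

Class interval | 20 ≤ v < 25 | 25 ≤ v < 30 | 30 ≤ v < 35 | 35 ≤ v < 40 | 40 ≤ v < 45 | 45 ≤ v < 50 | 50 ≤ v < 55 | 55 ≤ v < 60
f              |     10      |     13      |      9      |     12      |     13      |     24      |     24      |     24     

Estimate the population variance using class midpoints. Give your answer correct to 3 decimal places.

126.260

Midpoints: 22.5, 27.5, 32.5, 37.5, 42.5, 47.5, 52.5, 57.5
n = 129, Σfm = 5657.5, mean = 43.8566
Σfm² = 264406.25
Σf(m − x̄)² = Σfm² − (Σfm)²/n = 264406.25 − 5657.5²/129 = 16287.5969
Population variance = 16287.5969 / 129 = 126.2604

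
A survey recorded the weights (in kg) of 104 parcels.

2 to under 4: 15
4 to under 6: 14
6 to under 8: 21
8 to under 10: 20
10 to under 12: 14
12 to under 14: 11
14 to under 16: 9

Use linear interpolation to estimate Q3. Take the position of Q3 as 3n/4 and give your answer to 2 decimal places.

Cumulative frequencies: 15, 29, 50, 70, 84, 95, 104
n = 104; position = 3n/4 = 78.
This falls in the class 10 to under 12: L = 10, F = 70, f = 14, h = 2.
Upper quartile ≈ 10 + ((78 − 70) / 14) × 2 = 11.1429

11.14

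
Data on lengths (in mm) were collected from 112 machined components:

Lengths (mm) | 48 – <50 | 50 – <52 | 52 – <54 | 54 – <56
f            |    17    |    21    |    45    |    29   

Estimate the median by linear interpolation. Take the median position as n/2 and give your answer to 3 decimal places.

Cumulative frequencies: 17, 38, 83, 112
n = 112; position = n/2 = 56.
This falls in the class 52 – <54: L = 52, F = 38, f = 45, h = 2.
Median ≈ 52 + ((56 − 38) / 45) × 2 = 52.8000

52.800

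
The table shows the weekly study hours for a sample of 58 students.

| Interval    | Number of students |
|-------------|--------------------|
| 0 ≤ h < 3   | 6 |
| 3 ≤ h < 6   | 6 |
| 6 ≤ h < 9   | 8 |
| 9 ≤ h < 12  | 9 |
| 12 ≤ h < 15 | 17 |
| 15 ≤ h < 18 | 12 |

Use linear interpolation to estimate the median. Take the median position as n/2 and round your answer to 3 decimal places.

Cumulative frequencies: 6, 12, 20, 29, 46, 58
n = 58; position = n/2 = 29.
This falls in the class 9 ≤ h < 12: L = 9, F = 20, f = 9, h = 3.
Median ≈ 9 + ((29 − 20) / 9) × 3 = 12.0000

12.000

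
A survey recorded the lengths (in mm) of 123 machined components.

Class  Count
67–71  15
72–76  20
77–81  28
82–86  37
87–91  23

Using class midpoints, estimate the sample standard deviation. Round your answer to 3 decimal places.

Midpoints: 69, 74, 79, 84, 89
n = 123, Σfm = 9882, mean = 80.3415
Σfm² = 798938
Σf(m − x̄)² = Σfm² − (Σfm)²/n = 798938 − 9882²/123 = 5003.6585
Sample variance = 5003.6585 / 122 = 41.0136
Standard deviation = √41.0136 = 6.4042

6.404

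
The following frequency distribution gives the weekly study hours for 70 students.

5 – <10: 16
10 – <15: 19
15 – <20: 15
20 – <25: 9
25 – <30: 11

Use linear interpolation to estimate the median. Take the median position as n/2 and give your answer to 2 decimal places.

15.00

Cumulative frequencies: 16, 35, 50, 59, 70
n = 70; position = n/2 = 35.
This falls in the class 10 – <15: L = 10, F = 16, f = 19, h = 5.
Median ≈ 10 + ((35 − 16) / 19) × 5 = 15.0000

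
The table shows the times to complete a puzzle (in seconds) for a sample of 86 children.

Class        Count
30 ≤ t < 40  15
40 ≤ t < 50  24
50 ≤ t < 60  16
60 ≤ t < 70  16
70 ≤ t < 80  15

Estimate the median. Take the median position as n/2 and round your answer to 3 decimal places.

Cumulative frequencies: 15, 39, 55, 71, 86
n = 86; position = n/2 = 43.
This falls in the class 50 ≤ t < 60: L = 50, F = 39, f = 16, h = 10.
Median ≈ 50 + ((43 − 39) / 16) × 10 = 52.5000

52.500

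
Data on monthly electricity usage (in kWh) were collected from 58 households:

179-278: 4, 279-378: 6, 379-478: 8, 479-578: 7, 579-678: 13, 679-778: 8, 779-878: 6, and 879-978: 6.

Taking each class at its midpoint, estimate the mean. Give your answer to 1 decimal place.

Midpoints: 228.5, 328.5, 428.5, 528.5, 628.5, 728.5, 828.5, 928.5
Σfm = 4×228.5 + 6×328.5 + 8×428.5 + 7×528.5 + 13×628.5 + 8×728.5 + 6×828.5 + 6×928.5 = 34553
n = Σf = 58
Mean = 34553 / 58 = 595.7414

595.7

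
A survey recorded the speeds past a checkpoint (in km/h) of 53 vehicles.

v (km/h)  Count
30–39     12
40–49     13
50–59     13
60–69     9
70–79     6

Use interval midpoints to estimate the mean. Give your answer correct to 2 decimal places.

51.48

Midpoints: 34.5, 44.5, 54.5, 64.5, 74.5
Σfm = 12×34.5 + 13×44.5 + 13×54.5 + 9×64.5 + 6×74.5 = 2728.5
n = Σf = 53
Mean = 2728.5 / 53 = 51.4811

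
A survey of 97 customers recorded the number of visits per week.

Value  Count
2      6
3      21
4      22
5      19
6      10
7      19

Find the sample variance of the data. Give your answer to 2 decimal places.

Values: 2, 3, 4, 5, 6, 7
n = 97, Σfx = 451, mean = 4.6495
Σfx² = 2331
Σf(x − x̄)² = Σfx² − (Σfx)²/n = 2331 − 451²/97 = 234.0825
Sample variance = 234.0825 / 96 = 2.4384

2.44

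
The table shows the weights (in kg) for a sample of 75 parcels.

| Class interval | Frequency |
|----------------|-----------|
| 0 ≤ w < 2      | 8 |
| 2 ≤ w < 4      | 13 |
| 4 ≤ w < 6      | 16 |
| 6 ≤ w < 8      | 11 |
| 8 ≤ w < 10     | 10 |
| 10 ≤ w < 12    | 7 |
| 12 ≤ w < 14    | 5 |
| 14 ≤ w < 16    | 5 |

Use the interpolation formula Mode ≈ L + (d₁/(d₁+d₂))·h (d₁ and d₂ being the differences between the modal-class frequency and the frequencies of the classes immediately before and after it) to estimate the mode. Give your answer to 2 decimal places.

4.75

Modal class: 4 ≤ w < 6 (highest frequency 16).
d₁ = 16 − 13 = 3, d₂ = 16 − 11 = 5
Mode ≈ 4 + (3/(3+5)) × 2 = 4 + 0.7500 = 4.7500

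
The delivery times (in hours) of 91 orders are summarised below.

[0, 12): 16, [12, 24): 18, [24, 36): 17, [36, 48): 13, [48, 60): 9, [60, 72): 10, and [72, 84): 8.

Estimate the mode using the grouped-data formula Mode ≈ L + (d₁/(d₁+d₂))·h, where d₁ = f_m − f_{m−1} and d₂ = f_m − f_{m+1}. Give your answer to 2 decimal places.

Modal class: [12, 24) (highest frequency 18).
d₁ = 18 − 16 = 2, d₂ = 18 − 17 = 1
Mode ≈ 12 + (2/(2+1)) × 12 = 12 + 8.0000 = 20.0000

20.00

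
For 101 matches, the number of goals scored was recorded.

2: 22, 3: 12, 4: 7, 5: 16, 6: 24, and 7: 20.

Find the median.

5

Cumulative frequencies: 22, 34, 41, 57, 81, 101
n = 101, so the median is the value in position (n+1)/2 = 51.
Position 51 falls at value 5.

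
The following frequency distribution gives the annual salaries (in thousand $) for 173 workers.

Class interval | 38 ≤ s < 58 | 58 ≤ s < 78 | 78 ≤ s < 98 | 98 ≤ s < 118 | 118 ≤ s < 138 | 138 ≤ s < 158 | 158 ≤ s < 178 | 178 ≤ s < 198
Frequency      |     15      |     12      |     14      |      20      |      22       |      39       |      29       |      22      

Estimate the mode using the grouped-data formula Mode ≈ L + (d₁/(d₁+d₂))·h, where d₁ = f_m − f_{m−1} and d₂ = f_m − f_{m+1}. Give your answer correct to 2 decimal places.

150.59

Modal class: 138 ≤ s < 158 (highest frequency 39).
d₁ = 39 − 22 = 17, d₂ = 39 − 29 = 10
Mode ≈ 138 + (17/(17+10)) × 20 = 138 + 12.5926 = 150.5926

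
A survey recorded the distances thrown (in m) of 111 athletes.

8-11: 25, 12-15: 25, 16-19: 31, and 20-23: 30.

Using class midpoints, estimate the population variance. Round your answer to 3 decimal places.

Midpoints: 9.5, 13.5, 17.5, 21.5
n = 111, Σfm = 1762.5, mean = 15.8784
Σfm² = 30173.75
Σf(m − x̄)² = Σfm² − (Σfm)²/n = 30173.75 − 1762.5²/111 = 2188.1081
Population variance = 2188.1081 / 111 = 19.7127

19.713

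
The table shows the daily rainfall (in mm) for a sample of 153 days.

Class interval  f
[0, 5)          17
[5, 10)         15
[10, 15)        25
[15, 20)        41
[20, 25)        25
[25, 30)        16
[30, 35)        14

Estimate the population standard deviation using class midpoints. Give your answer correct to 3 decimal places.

8.600

Midpoints: 2.5, 7.5, 12.5, 17.5, 22.5, 27.5, 32.5
n = 153, Σfm = 2642.5, mean = 17.2712
Σfm² = 56956.25
Σf(m − x̄)² = Σfm² − (Σfm)²/n = 56956.25 − 2642.5²/153 = 11316.9935
Population variance = 11316.9935 / 153 = 73.9673
Standard deviation = √73.9673 = 8.6004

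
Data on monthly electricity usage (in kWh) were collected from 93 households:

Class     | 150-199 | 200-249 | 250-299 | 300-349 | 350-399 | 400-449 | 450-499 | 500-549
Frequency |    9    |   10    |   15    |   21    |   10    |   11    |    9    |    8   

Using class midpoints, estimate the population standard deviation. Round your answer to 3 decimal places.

102.385

Midpoints: 174.5, 224.5, 274.5, 324.5, 374.5, 424.5, 474.5, 524.5
n = 93, Σfm = 31628.5, mean = 340.0914
Σfm² = 11731473.25
Σf(m − x̄)² = Σfm² − (Σfm)²/n = 11731473.25 − 31628.5²/93 = 974892.4731
Population variance = 974892.4731 / 93 = 10482.7148
Standard deviation = √10482.7148 = 102.3851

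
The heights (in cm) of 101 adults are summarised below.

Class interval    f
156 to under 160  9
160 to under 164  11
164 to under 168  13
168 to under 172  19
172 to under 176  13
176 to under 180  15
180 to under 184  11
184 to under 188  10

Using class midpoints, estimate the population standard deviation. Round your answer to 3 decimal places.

8.360

Midpoints: 158, 162, 166, 170, 174, 178, 182, 186
n = 101, Σfm = 17386, mean = 172.1386
Σfm² = 2999860
Σf(m − x̄)² = Σfm² − (Σfm)²/n = 2999860 − 17386²/101 = 7058.0594
Population variance = 7058.0594 / 101 = 69.8818
Standard deviation = √69.8818 = 8.3595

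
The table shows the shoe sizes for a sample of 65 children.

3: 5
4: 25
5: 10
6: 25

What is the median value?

Cumulative frequencies: 5, 30, 40, 65
n = 65, so the median is the value in position (n+1)/2 = 33.
Position 33 falls at value 5.

5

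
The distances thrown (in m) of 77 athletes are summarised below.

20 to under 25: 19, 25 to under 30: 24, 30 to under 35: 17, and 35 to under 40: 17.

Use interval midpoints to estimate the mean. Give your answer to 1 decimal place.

29.6

Midpoints: 22.5, 27.5, 32.5, 37.5
Σfm = 19×22.5 + 24×27.5 + 17×32.5 + 17×37.5 = 2277.5
n = Σf = 77
Mean = 2277.5 / 77 = 29.5779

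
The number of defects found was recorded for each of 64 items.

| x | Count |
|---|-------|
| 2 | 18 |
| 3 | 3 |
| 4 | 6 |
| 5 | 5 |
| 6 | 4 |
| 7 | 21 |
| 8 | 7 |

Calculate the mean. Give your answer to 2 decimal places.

Values: 2, 3, 4, 5, 6, 7, 8
Σfx = 18×2 + 3×3 + 6×4 + 5×5 + 4×6 + 21×7 + 7×8 = 321
n = Σf = 64
Mean = 321 / 64 = 5.0156

5.02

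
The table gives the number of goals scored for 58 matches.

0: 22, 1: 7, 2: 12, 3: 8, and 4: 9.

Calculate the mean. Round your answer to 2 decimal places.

1.57

Values: 0, 1, 2, 3, 4
Σfx = 22×0 + 7×1 + 12×2 + 8×3 + 9×4 = 91
n = Σf = 58
Mean = 91 / 58 = 1.5690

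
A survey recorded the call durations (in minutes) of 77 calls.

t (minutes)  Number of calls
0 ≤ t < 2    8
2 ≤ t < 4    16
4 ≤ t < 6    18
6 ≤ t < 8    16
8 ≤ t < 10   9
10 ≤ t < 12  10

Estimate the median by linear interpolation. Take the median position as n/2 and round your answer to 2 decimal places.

Cumulative frequencies: 8, 24, 42, 58, 67, 77
n = 77; position = n/2 = 38.5.
This falls in the class 4 ≤ t < 6: L = 4, F = 24, f = 18, h = 2.
Median ≈ 4 + ((38.5 − 24) / 18) × 2 = 5.6111

5.61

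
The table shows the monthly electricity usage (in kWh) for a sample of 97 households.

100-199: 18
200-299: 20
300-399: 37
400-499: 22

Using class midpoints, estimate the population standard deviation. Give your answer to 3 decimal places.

Midpoints: 149.5, 249.5, 349.5, 449.5
n = 97, Σfm = 30501.5, mean = 314.4485
Σfm² = 10611974.25
Σf(m − x̄)² = Σfm² − (Σfm)²/n = 10611974.25 − 30501.5²/97 = 1020824.7423
Population variance = 1020824.7423 / 97 = 10523.9664
Standard deviation = √10523.9664 = 102.5864

102.586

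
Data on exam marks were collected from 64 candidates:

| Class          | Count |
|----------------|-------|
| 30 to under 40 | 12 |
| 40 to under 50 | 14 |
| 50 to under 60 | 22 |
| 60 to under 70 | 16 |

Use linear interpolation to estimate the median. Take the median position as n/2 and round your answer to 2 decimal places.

52.73

Cumulative frequencies: 12, 26, 48, 64
n = 64; position = n/2 = 32.
This falls in the class 50 to under 60: L = 50, F = 26, f = 22, h = 10.
Median ≈ 50 + ((32 − 26) / 22) × 10 = 52.7273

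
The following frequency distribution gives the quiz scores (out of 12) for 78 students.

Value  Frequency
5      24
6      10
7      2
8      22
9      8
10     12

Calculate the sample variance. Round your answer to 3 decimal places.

3.438

Values: 5, 6, 7, 8, 9, 10
n = 78, Σfx = 562, mean = 7.2051
Σfx² = 4314
Σf(x − x̄)² = Σfx² − (Σfx)²/n = 4314 − 562²/78 = 264.7179
Sample variance = 264.7179 / 77 = 3.4379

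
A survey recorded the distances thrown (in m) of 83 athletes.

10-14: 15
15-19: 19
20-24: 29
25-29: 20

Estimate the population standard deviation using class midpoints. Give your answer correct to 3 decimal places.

5.174

Midpoints: 12, 17, 22, 27
n = 83, Σfm = 1681, mean = 20.2530
Σfm² = 36267
Σf(m − x̄)² = Σfm² − (Σfm)²/n = 36267 − 1681²/83 = 2221.6867
Population variance = 2221.6867 / 83 = 26.7673
Standard deviation = √26.7673 = 5.1737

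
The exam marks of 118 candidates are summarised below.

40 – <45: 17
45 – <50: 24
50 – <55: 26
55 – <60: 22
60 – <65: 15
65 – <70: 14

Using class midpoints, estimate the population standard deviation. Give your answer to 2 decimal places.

Midpoints: 42.5, 47.5, 52.5, 57.5, 62.5, 67.5
n = 118, Σfm = 6375, mean = 54.0254
Σfm² = 351637.5
Σf(m − x̄)² = Σfm² − (Σfm)²/n = 351637.5 − 6375²/118 = 7225.4237
Population variance = 7225.4237 / 118 = 61.2324
Standard deviation = √61.2324 = 7.8251

7.83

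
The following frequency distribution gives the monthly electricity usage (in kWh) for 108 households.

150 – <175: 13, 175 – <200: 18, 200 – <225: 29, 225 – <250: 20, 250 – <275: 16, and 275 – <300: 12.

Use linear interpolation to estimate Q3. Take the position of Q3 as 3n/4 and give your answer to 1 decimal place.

Cumulative frequencies: 13, 31, 60, 80, 96, 108
n = 108; position = 3n/4 = 81.
This falls in the class 250 – <275: L = 250, F = 80, f = 16, h = 25.
Upper quartile ≈ 250 + ((81 − 80) / 16) × 25 = 251.5625

251.6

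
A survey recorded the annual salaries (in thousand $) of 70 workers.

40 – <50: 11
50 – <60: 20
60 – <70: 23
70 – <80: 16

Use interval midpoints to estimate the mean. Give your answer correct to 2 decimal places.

Midpoints: 45, 55, 65, 75
Σfm = 11×45 + 20×55 + 23×65 + 16×75 = 4290
n = Σf = 70
Mean = 4290 / 70 = 61.2857

61.29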